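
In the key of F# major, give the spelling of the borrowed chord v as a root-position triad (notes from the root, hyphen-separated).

The root, C#, is scale degree 5 — the same note in F# major and F# minor; only the chord quality changes. In F# minor the chord on C# is C#–E–G#.

C#-E-G#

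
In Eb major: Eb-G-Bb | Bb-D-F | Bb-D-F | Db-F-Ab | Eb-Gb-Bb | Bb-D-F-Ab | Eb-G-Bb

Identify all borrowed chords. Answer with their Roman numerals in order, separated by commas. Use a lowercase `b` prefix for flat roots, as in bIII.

Eb major has the diatonic set Eb, Fm, Gm, Ab, Bb, Cm, Ddim. Eb–G–Bb = Eb, Bb–D–F = Bb and Bb–D–F–Ab = Bb7 are all diatonic. Db–F–Ab doesn't fit — on degree 7 Eb major would have Ddim (vii°). Db is the degree-7 chord of Eb minor, so it is the borrowed bVII. But Eb–Gb–Bb is foreign: the diatonic I on degree 1 is Eb, whereas Ebm comes from Eb minor. It is labeled i.

bVII, i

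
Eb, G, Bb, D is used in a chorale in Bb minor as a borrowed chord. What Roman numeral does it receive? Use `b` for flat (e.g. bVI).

IVmaj7

Eb is scale degree 4 in Bb minor. Eb–G–Bb–D is a major-seventh chord — the form found in Bb major, not the diatonic iv (Ebm). Borrowed into Bb minor it is written IVmaj7.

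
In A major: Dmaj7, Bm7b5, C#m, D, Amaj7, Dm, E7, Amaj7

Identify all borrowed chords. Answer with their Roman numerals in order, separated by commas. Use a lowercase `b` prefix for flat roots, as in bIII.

iiø7, iv

A major has the diatonic set A, Bm, C#m, D, E, F#m, G#dim. Dmaj7, C#m, D, Amaj7 and E7 all belong to that set. Bm7b5 (B–D–F–A) doesn't fit — on degree 2 A major would have Bm (ii). Bm7b5 is the degree-2 chord of A minor, so it is the borrowed iiø7. But Dm (D–F–A) is foreign: the diatonic IV on degree 4 is D, whereas Dm comes from A minor. It is labeled iv.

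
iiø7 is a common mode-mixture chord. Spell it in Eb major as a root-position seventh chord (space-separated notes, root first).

The root, F, is scale degree 2 — the same note in Eb major and Eb minor; only the chord quality changes. In Eb minor the chord on F is F–Ab–Cb–Eb.

F Ab Cb Eb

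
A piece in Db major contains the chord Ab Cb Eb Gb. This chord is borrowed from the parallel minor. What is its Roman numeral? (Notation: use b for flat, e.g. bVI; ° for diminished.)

v7

The root Ab is the diatonic 5th degree of Db major; the borrowing shows in the chord quality. The diatonic chord on degree 5 would be Ab (V), but Ab–Cb–Eb–Gb is the minor-seventh chord from Db minor. As a borrowed chord it is labeled v7.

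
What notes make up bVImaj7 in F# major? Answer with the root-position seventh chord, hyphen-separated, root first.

Scale degree 6 in F# major is D#. bVImaj7 uses the lowered form, D, taken from F# minor. Building the major-seventh chord from the parallel minor on D: D–F#–A–C#.

D-F#-A-C#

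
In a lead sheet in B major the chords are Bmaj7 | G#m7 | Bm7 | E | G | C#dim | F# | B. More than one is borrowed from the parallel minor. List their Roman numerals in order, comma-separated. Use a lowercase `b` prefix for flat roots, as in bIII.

i7, bVI, ii°

The diatonic triads in B major are B, C#m, D#m, E, F#, G#m, A#dim. Bmaj7, G#m7, E, F# and B all belong to that set. But Bm7 (B–D–F#–A) is foreign: the diatonic I on degree 1 is B, whereas Bm7 comes from B minor. It is labeled i7. G (G–B–D) doesn't fit — on degree 6 B major would have G#m (vi). G is the degree-6 chord of B minor, so it is the borrowed bVI. C#dim (C#–E–G) doesn't fit — on degree 2 B major would have C#m (ii). C#dim is the degree-2 chord of B minor, so it is the borrowed ii°.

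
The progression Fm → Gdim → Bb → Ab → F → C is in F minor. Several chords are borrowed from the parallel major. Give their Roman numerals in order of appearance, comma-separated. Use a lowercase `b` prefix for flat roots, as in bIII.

IV, I

In F minor (with V from harmonic minor) the diatonic chords are Fm, Gdim, Ab, Bbm, C, Db, Eb. Of the given chords, Fm, Gdim, Ab and C are diatonic. But Bb (Bb–D–F) is foreign: the diatonic iv on degree 4 is Bbm, whereas Bb comes from F major. It is labeled IV. F (F–A–C) doesn't fit — on degree 1 F minor would have Fm (i). F is the degree-1 chord of F major, so it is the borrowed I.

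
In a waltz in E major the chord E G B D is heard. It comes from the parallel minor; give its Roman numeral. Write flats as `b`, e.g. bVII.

i7

The root E is the diatonic 1st degree of E major; the borrowing shows in the chord quality. Diatonically E major has E (I) on that degree; E–G–B–D is instead the minor-seventh chord native to E minor, so it takes the label i7.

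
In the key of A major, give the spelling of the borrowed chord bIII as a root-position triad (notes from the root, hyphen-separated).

bIII is built on the lowered scale degree 3. In A major degree 3 is C#; lowered it becomes C. In A minor the chord on C is C–E–G.

C-E-G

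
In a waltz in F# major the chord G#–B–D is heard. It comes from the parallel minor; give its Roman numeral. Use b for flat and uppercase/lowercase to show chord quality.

The root G# is the diatonic 2nd degree of F# major; the borrowing shows in the chord quality. G#–B–D is a diminished chord — the form found in F# minor, not the diatonic ii (G#m). Borrowed into F# major it is written ii°.

ii°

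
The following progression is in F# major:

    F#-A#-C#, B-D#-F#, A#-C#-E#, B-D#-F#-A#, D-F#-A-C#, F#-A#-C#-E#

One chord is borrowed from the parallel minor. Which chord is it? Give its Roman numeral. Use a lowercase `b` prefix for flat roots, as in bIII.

bVImaj7

F# major has the diatonic set F#, G#m, A#m, B, C#, D#m, E#dim. Of the given chords, F#–A#–C# = F#, B–D#–F# = B, A#–C#–E# = A#m, B–D#–F#–A# = Bmaj7 and F#–A#–C#–E# = F#maj7 are diatonic. D–F#–A–C# is not: scale degree 6 in F# major carries D#m (vi). In F# minor the chord on that degree is Dmaj7, so here it functions as bVImaj7, borrowed from the parallel minor.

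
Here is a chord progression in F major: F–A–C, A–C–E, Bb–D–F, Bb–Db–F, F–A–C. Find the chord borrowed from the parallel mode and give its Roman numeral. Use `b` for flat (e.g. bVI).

F major has the diatonic set F, Gm, Am, Bb, C, Dm, Edim. F–A–C = F, A–C–E = Am and Bb–D–F = Bb all belong to that set. Bb–Db–F is not: scale degree 4 in F major carries Bb (IV). In F minor the chord on that degree is Bbm, so here it functions as iv, borrowed from the parallel minor.

iv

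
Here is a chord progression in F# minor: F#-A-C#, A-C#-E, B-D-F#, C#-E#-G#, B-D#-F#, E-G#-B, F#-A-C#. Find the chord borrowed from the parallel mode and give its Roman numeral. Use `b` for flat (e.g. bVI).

In F# minor (with V from harmonic minor) the diatonic chords are F#m, G#dim, A, Bm, C#, D, E. Of the given chords, F#–A–C# = F#m, A–C#–E = A, B–D–F# = Bm, C#–E#–G# = C# and E–G#–B = E are diatonic. B–D#–F# is not: scale degree 4 in F# minor carries Bm (iv). In F# major the chord on that degree is B, so here it functions as IV, borrowed from the parallel major.

IV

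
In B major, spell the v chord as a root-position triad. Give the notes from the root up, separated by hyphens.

The root, F#, is scale degree 5 — the same note in B major and B minor; only the chord quality changes. In B minor the chord on F# is F#–A–C#.

F#-A-C#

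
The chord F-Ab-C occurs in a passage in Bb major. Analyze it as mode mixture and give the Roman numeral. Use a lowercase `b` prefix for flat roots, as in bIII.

The root F is the diatonic 5th degree of Bb major; the borrowing shows in the chord quality. The diatonic chord on degree 5 would be F (V), but F–Ab–C is the minor chord from Bb minor. As a borrowed chord it is labeled v.

v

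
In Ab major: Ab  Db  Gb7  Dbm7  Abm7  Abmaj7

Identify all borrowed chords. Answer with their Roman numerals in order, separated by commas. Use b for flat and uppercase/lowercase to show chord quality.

Ab major has the diatonic set Ab, Bbm, Cm, Db, Eb, Fm, Gdim. Of the given chords, Ab, Db and Abmaj7 are diatonic. Gb7 (Gb–Bb–Db–Fb) doesn't fit — on degree 7 Ab major would have Gdim (vii°). Gb7 is the degree-7 chord of Ab minor, so it is the borrowed bVII7. But Dbm7 (Db–Fb–Ab–Cb) is foreign: the diatonic IV on degree 4 is Db, whereas Dbm7 comes from Ab minor. It is labeled iv7. Abm7 (Ab–Cb–Eb–Gb) doesn't fit — on degree 1 Ab major would have Ab (I). Abm7 is the degree-1 chord of Ab minor, so it is the borrowed i7.

bVII7, iv7, i7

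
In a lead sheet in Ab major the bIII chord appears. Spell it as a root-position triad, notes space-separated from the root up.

Cb Eb Gb

Scale degree 3 in Ab major is C. bIII uses the lowered form, Cb, taken from Ab minor. Stacking thirds in Ab minor on Cb gives Cb–Eb–Gb.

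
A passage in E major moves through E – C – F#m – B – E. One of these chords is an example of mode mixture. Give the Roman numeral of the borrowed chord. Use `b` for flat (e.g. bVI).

In E major the diatonic chords are E, F#m, G#m, A, B, C#m, D#dim. E, F#m and B all belong to that set. But C (C–E–G) is foreign: the diatonic vi on degree 6 is C#m, whereas C comes from E minor. It is labeled bVI.

bVI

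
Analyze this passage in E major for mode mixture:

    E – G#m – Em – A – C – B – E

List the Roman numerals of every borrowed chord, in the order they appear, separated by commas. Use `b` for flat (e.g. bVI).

i, bVI

In E major the diatonic chords are E, F#m, G#m, A, B, C#m, D#dim. E, G#m, A and B all belong to that set. But Em (E–G–B) is foreign: the diatonic I on degree 1 is E, whereas Em comes from E minor. It is labeled i. C (C–E–G) is not: scale degree 6 in E major carries C#m (vi). In E minor the chord on that degree is C, so here it functions as bVI, borrowed from the parallel minor.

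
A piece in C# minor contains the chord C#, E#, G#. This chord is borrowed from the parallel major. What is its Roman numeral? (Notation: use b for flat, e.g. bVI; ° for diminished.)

The root C# is the diatonic 1st degree of C# minor; the borrowing shows in the chord quality. Diatonically C# minor has C#m (i) on that degree; C#–E#–G# is instead the major chord native to C# major, so it takes the label I.

I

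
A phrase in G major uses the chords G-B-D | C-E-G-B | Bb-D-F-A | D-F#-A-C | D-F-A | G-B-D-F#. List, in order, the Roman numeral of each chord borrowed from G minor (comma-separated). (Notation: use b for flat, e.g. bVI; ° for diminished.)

bIIImaj7, v

In G major the diatonic chords are G, Am, Bm, C, D, Em, F#dim. G–B–D = G, C–E–G–B = Cmaj7, D–F#–A–C = D7 and G–B–D–F# = Gmaj7 all belong to that set. But Bb–D–F–A is foreign: the diatonic iii on degree 3 is Bm, whereas Bbmaj7 comes from G minor. It is labeled bIIImaj7. But D–F–A is foreign: the diatonic V on degree 5 is D, whereas Dm comes from G minor. It is labeled v.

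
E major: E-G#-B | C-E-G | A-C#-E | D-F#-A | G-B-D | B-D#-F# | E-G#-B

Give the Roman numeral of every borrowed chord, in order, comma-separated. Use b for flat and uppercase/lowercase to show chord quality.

The diatonic triads in E major are E, F#m, G#m, A, B, C#m, D#dim. Of the given chords, E–G#–B = E, A–C#–E = A and B–D#–F# = B are diatonic. C–E–G is not: scale degree 6 in E major carries C#m (vi). In E minor the chord on that degree is C, so here it functions as bVI, borrowed from the parallel minor. D–F#–A is not: scale degree 7 in E major carries D#dim (vii°). In E minor the chord on that degree is D, so here it functions as bVII, borrowed from the parallel minor. G–B–D doesn't fit — on degree 3 E major would have G#m (iii). G is the degree-3 chord of E minor, so it is the borrowed bIII.

bVI, bVII, bIII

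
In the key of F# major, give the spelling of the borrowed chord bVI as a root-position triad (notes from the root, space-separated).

D F# A

bVI is built on the lowered scale degree 6. In F# major degree 6 is D#; lowered it becomes D. In F# minor the chord on D is D–F#–A.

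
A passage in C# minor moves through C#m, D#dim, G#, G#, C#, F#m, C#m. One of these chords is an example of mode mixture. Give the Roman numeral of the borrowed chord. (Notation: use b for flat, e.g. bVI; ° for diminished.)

I

C# minor has the diatonic set C#m, D#dim, E, F#m, G#, A, B (with V from harmonic minor). C#m, D#dim, G# and F#m are all diatonic. But C# (C#–E#–G#) is foreign: the diatonic i on degree 1 is C#m, whereas C# comes from C# major. It is labeled I.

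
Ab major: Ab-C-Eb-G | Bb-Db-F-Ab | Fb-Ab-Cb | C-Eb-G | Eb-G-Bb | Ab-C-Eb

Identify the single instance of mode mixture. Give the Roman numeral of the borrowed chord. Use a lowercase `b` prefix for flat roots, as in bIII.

bVI

In Ab major the diatonic chords are Ab, Bbm, Cm, Db, Eb, Fm, Gdim. Of the given chords, Ab–C–Eb–G = Abmaj7, Bb–Db–F–Ab = Bbm7, C–Eb–G = Cm, Eb–G–Bb = Eb and Ab–C–Eb = Ab are diatonic. Fb–Ab–Cb is not: scale degree 6 in Ab major carries Fm (vi). In Ab minor the chord on that degree is Fb, so here it functions as bVI, borrowed from the parallel minor.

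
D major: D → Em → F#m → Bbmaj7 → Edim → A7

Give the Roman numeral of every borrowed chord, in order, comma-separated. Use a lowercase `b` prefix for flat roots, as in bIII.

bVImaj7, ii°

D major has the diatonic set D, Em, F#m, G, A, Bm, C#dim. D, Em, F#m and A7 are all diatonic. But Bbmaj7 (Bb–D–F–A) is foreign: the diatonic vi on degree 6 is Bm, whereas Bbmaj7 comes from D minor. It is labeled bVImaj7. Edim (E–G–Bb) doesn't fit — on degree 2 D major would have Em (ii). Edim is the degree-2 chord of D minor, so it is the borrowed ii°.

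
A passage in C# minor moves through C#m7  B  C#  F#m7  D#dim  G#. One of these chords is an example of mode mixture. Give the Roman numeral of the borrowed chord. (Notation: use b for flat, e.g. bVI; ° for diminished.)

I

The diatonic triads in C# minor (with V from harmonic minor) are C#m, D#dim, E, F#m, G#, A, B. Of the given chords, C#m7, B, F#m7, D#dim and G# are diatonic. C# (C#–E#–G#) doesn't fit — on degree 1 C# minor would have C#m (i). C# is the degree-1 chord of C# major, so it is the borrowed I.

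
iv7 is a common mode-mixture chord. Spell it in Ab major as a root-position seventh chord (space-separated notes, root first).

Db Fb Ab Cb

The root, Db, is scale degree 4 — the same note in Ab major and Ab minor; only the chord quality changes. Building the minor-seventh chord from the parallel minor on Db: Db–Fb–Ab–Cb.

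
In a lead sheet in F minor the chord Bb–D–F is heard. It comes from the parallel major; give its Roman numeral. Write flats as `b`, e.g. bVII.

IV

Bb is scale degree 4 in F minor. Bb–D–F is a major chord — the form found in F major, not the diatonic iv (Bbm). Borrowed into F minor it is written IV.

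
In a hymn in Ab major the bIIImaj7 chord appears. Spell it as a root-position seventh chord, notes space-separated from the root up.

Cb Eb Gb Bb

The root of bIIImaj7 is the lowered 3rd degree: C becomes Cb. Building the major-seventh chord from the parallel minor on Cb: Cb–Eb–Gb–Bb.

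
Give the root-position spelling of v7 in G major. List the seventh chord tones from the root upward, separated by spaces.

v7 is built on scale degree 5, which is D in both G major and its parallel. In G minor the chord on D is D–F–A–C.

D F A C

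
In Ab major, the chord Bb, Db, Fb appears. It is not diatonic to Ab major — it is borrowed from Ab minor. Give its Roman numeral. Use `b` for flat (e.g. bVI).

Bb is scale degree 2 in Ab major. The diatonic chord on degree 2 would be Bbm (ii), but Bb–Db–Fb is the diminished chord from Ab minor. As a borrowed chord it is labeled ii°.

ii°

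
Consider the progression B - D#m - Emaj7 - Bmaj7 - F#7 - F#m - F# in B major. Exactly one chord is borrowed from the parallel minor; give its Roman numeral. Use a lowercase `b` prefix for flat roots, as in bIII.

B major has the diatonic set B, C#m, D#m, E, F#, G#m, A#dim. B, D#m, Emaj7, Bmaj7, F#7 and F# are all diatonic. F#m (F#–A–C#) is not: scale degree 5 in B major carries F# (V). In B minor the chord on that degree is F#m, so here it functions as v, borrowed from the parallel minor.

v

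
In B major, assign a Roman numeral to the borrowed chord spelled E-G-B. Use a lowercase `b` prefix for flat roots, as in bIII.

E is scale degree 4 in B major. Diatonically B major has E (IV) on that degree; E–G–B is instead the minor chord native to B minor, so it takes the label iv.

iv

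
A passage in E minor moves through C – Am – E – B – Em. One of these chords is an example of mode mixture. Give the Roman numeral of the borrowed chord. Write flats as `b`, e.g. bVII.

I

E minor has the diatonic set Em, F#dim, G, Am, B, C, D (with V from harmonic minor). Of the given chords, C, Am, B and Em are diatonic. But E (E–G#–B) is foreign: the diatonic i on degree 1 is Em, whereas E comes from E major. It is labeled I.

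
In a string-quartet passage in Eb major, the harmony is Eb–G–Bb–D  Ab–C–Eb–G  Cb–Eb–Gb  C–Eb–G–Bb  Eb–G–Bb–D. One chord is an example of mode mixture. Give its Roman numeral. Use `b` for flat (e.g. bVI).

bVI

Eb major has the diatonic set Eb, Fm, Gm, Ab, Bb, Cm, Ddim. Of the given chords, Eb–G–Bb–D = Ebmaj7, Ab–C–Eb–G = Abmaj7 and C–Eb–G–Bb = Cm7 are diatonic. Cb–Eb–Gb is not: scale degree 6 in Eb major carries Cm (vi). In Eb minor the chord on that degree is Cb, so here it functions as bVI, borrowed from the parallel minor.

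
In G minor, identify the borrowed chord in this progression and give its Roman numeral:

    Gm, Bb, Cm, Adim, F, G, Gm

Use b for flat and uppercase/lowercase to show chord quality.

G minor has the diatonic set Gm, Adim, Bb, Cm, D, Eb, F (with V from harmonic minor). Gm, Bb, Cm, Adim and F are all diatonic. G (G–B–D) doesn't fit — on degree 1 G minor would have Gm (i). G is the degree-1 chord of G major, so it is the borrowed I.

I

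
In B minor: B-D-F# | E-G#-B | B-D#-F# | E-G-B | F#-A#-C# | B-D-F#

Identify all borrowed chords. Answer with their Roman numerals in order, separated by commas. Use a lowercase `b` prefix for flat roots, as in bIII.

B minor has the diatonic set Bm, C#dim, D, Em, F#, G, A (with V from harmonic minor). B–D–F# = Bm, E–G–B = Em and F#–A#–C# = F# all belong to that set. But E–G#–B is foreign: the diatonic iv on degree 4 is Em, whereas E comes from B major. It is labeled IV. But B–D#–F# is foreign: the diatonic i on degree 1 is Bm, whereas B comes from B major. It is labeled I.

IV, I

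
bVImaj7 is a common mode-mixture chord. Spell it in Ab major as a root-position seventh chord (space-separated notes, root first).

Fb Ab Cb Eb

The root of bVImaj7 is the lowered 6th degree: F becomes Fb. Building the major-seventh chord from the parallel minor on Fb: Fb–Ab–Cb–Eb.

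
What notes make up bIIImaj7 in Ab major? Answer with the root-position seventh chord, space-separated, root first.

Cb Eb Gb Bb

bIIImaj7 is built on the lowered scale degree 3. In Ab major degree 3 is C; lowered it becomes Cb. In Ab minor the chord on Cb is Cb–Eb–Gb–Bb.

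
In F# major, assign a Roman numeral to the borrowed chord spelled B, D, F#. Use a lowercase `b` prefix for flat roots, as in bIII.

iv

The root B is the diatonic 4th degree of F# major; the borrowing shows in the chord quality. Diatonically F# major has B (IV) on that degree; B–D–F# is instead the minor chord native to F# minor, so it takes the label iv.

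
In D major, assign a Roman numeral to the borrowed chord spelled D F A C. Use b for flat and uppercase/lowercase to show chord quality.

i7

The root D is the diatonic 1st degree of D major; the borrowing shows in the chord quality. D–F–A–C is a minor-seventh chord — the form found in D minor, not the diatonic I (D). Borrowed into D major it is written i7.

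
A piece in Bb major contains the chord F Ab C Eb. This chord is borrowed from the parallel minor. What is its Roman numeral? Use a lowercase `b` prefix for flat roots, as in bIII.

The root F is the diatonic 5th degree of Bb major; the borrowing shows in the chord quality. F–Ab–C–Eb is a minor-seventh chord — the form found in Bb minor, not the diatonic V (F). Borrowed into Bb major it is written v7.

v7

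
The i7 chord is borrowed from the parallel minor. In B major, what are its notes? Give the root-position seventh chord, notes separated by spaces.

B D F# A

The root, B, is scale degree 1 — the same note in B major and B minor; only the chord quality changes. Building the minor-seventh chord from the parallel minor on B: B–D–F#–A.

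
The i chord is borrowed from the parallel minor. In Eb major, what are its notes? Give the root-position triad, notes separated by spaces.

The root, Eb, is scale degree 1 — the same note in Eb major and Eb minor; only the chord quality changes. Stacking thirds in Eb minor on Eb gives Eb–Gb–Bb.

Eb Gb Bb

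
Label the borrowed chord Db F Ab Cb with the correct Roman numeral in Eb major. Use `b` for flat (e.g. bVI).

bVII7

Db is the lowered form of scale degree 7 in Eb major (the diatonic degree 7 is D). The diatonic chord on degree 7 would be Ddim (vii°), but Db–F–Ab–Cb is the dominant-seventh chord from Eb minor. As a borrowed chord it is labeled bVII7.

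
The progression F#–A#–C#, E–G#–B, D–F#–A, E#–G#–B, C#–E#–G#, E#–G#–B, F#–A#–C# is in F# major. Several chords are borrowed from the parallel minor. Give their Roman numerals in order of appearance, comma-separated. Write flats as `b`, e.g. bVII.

bVII, bVI

In F# major the diatonic chords are F#, G#m, A#m, B, C#, D#m, E#dim. Of the given chords, F#–A#–C# = F#, E#–G#–B = E#dim and C#–E#–G# = C# are diatonic. E–G#–B is not: scale degree 7 in F# major carries E#dim (vii°). In F# minor the chord on that degree is E, so here it functions as bVII, borrowed from the parallel minor. D–F#–A is not: scale degree 6 in F# major carries D#m (vi). In F# minor the chord on that degree is D, so here it functions as bVI, borrowed from the parallel minor.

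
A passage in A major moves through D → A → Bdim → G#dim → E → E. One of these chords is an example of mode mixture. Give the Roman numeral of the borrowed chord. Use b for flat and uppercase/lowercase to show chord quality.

The diatonic triads in A major are A, Bm, C#m, D, E, F#m, G#dim. D, A, G#dim and E all belong to that set. But Bdim (B–D–F) is foreign: the diatonic ii on degree 2 is Bm, whereas Bdim comes from A minor. It is labeled ii°.

ii°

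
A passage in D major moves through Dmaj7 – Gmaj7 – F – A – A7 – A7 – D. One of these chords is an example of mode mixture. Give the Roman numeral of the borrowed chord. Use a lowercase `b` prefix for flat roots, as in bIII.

bIII

D major has the diatonic set D, Em, F#m, G, A, Bm, C#dim. Dmaj7, Gmaj7, A, A7 and D all belong to that set. But F (F–A–C) is foreign: the diatonic iii on degree 3 is F#m, whereas F comes from D minor. It is labeled bIII.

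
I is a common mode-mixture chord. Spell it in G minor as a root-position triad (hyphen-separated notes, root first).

G-B-D

I is built on scale degree 1, which is G in both G minor and its parallel. Stacking thirds in G major on G gives G–B–D.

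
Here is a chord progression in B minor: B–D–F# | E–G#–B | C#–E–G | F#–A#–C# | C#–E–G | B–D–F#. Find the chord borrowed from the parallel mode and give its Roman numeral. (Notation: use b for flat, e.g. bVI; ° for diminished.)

The diatonic triads in B minor (with V from harmonic minor) are Bm, C#dim, D, Em, F#, G, A. B–D–F# = Bm, C#–E–G = C#dim and F#–A#–C# = F# all belong to that set. But E–G#–B is foreign: the diatonic iv on degree 4 is Em, whereas E comes from B major. It is labeled IV.

IV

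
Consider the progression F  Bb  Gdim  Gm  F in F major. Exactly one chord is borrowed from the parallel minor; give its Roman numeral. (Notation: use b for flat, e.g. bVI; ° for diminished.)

ii°

The diatonic triads in F major are F, Gm, Am, Bb, C, Dm, Edim. Of the given chords, F, Bb and Gm are diatonic. But Gdim (G–Bb–Db) is foreign: the diatonic ii on degree 2 is Gm, whereas Gdim comes from F minor. It is labeled ii°.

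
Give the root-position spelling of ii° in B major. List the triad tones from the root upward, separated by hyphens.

The root, C#, is scale degree 2 — the same note in B major and B minor; only the chord quality changes. Stacking thirds in B minor on C# gives C#–E–G.

C#-E-G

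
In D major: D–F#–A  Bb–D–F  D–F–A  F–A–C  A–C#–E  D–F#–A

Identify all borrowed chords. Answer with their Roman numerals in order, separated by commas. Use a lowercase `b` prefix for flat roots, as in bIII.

bVI, i, bIII

The diatonic triads in D major are D, Em, F#m, G, A, Bm, C#dim. Of the given chords, D–F#–A = D and A–C#–E = A are diatonic. Bb–D–F doesn't fit — on degree 6 D major would have Bm (vi). Bb is the degree-6 chord of D minor, so it is the borrowed bVI. But D–F–A is foreign: the diatonic I on degree 1 is D, whereas Dm comes from D minor. It is labeled i. But F–A–C is foreign: the diatonic iii on degree 3 is F#m, whereas F comes from D minor. It is labeled bIII.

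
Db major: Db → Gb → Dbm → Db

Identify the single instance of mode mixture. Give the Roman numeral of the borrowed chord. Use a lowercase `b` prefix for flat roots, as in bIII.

In Db major the diatonic chords are Db, Ebm, Fm, Gb, Ab, Bbm, Cdim. Of the given chords, Db and Gb are diatonic. Dbm (Db–Fb–Ab) is not: scale degree 1 in Db major carries Db (I). In Db minor the chord on that degree is Dbm, so here it functions as i, borrowed from the parallel minor.

i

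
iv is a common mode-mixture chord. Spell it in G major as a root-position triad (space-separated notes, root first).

C Eb G

iv is built on scale degree 4, which is C in both G major and its parallel. In G minor the chord on C is C–Eb–G.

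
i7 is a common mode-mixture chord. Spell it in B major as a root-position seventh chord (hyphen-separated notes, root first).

B-D-F#-A

The root, B, is scale degree 1 — the same note in B major and B minor; only the chord quality changes. Stacking thirds in B minor on B gives B–D–F#–A.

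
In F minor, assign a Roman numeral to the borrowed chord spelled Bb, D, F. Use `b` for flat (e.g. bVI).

The root Bb is the diatonic 4th degree of F minor; the borrowing shows in the chord quality. Bb–D–F is a major chord — the form found in F major, not the diatonic iv (Bbm). Borrowed into F minor it is written IV.

IV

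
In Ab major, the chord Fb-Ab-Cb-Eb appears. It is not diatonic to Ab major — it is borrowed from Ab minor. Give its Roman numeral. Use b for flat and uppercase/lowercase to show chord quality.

Fb is the lowered form of scale degree 6 in Ab major (the diatonic degree 6 is F). Diatonically Ab major has Fm (vi) on that degree; Fb–Ab–Cb–Eb is instead the major-seventh chord native to Ab minor, so it takes the label bVImaj7.

bVImaj7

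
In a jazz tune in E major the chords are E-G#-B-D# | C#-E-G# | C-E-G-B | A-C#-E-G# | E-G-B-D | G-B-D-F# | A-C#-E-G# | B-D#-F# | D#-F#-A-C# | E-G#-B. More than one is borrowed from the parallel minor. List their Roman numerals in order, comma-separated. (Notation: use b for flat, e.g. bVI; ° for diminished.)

In E major the diatonic chords are E, F#m, G#m, A, B, C#m, D#dim. E–G#–B–D# = Emaj7, C#–E–G# = C#m, A–C#–E–G# = Amaj7, B–D#–F# = B, D#–F#–A–C# = D#m7b5 and E–G#–B = E all belong to that set. C–E–G–B is not: scale degree 6 in E major carries C#m (vi). In E minor the chord on that degree is Cmaj7, so here it functions as bVImaj7, borrowed from the parallel minor. But E–G–B–D is foreign: the diatonic I on degree 1 is E, whereas Em7 comes from E minor. It is labeled i7. G–B–D–F# doesn't fit — on degree 3 E major would have G#m (iii). Gmaj7 is the degree-3 chord of E minor, so it is the borrowed bIIImaj7.

bVImaj7, i7, bIIImaj7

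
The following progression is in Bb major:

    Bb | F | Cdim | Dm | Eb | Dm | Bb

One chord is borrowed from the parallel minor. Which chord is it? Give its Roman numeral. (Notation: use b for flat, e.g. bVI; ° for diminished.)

The diatonic triads in Bb major are Bb, Cm, Dm, Eb, F, Gm, Adim. Bb, F, Dm and Eb are all diatonic. Cdim (C–Eb–Gb) is not: scale degree 2 in Bb major carries Cm (ii). In Bb minor the chord on that degree is Cdim, so here it functions as ii°, borrowed from the parallel minor.

ii°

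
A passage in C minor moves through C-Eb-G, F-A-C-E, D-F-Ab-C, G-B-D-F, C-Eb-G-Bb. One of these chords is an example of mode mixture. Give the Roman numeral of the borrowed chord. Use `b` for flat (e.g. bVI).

C minor has the diatonic set Cm, Ddim, Eb, Fm, G, Ab, Bb (with V from harmonic minor). C–Eb–G = Cm, D–F–Ab–C = Dm7b5, G–B–D–F = G7 and C–Eb–G–Bb = Cm7 all belong to that set. F–A–C–E is not: scale degree 4 in C minor carries Fm (iv). In C major the chord on that degree is Fmaj7, so here it functions as IVmaj7, borrowed from the parallel major.

IVmaj7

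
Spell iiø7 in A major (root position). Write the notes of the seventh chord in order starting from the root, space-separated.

iiø7 is built on scale degree 2, which is B in both A major and its parallel. In A minor the chord on B is B–D–F–A.

B D F A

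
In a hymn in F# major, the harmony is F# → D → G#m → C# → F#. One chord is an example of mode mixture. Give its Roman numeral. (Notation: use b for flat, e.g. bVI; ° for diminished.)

bVI

F# major has the diatonic set F#, G#m, A#m, B, C#, D#m, E#dim. F#, G#m and C# are all diatonic. D (D–F#–A) is not: scale degree 6 in F# major carries D#m (vi). In F# minor the chord on that degree is D, so here it functions as bVI, borrowed from the parallel minor.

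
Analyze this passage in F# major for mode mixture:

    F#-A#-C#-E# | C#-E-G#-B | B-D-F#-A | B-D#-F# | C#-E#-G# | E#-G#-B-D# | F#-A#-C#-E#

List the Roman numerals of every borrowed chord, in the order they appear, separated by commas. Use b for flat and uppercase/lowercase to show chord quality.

v7, iv7

The diatonic triads in F# major are F#, G#m, A#m, B, C#, D#m, E#dim. Of the given chords, F#–A#–C#–E# = F#maj7, B–D#–F# = B, C#–E#–G# = C# and E#–G#–B–D# = E#m7b5 are diatonic. C#–E–G#–B is not: scale degree 5 in F# major carries C# (V). In F# minor the chord on that degree is C#m7, so here it functions as v7, borrowed from the parallel minor. B–D–F#–A is not: scale degree 4 in F# major carries B (IV). In F# minor the chord on that degree is Bm7, so here it functions as iv7, borrowed from the parallel minor.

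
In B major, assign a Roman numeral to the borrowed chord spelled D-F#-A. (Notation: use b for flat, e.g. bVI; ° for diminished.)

The root D is the lowered 3rd scale degree — diatonically B major has D# there. Diatonically B major has D#m (iii) on that degree; D–F#–A is instead the major chord native to B minor, so it takes the label bIII.

bIII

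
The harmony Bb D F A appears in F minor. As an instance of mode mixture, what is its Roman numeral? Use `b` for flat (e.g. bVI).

IVmaj7

Bb is scale degree 4 in F minor. Diatonically F minor has Bbm (iv) on that degree; Bb–D–F–A is instead the major-seventh chord native to F major, so it takes the label IVmaj7.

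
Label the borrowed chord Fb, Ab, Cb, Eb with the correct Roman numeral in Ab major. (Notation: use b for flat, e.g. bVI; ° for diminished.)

bVImaj7

In Ab major scale degree 6 is F; Fb is its lowered form, from Ab minor. Diatonically Ab major has Fm (vi) on that degree; Fb–Ab–Cb–Eb is instead the major-seventh chord native to Ab minor, so it takes the label bVImaj7.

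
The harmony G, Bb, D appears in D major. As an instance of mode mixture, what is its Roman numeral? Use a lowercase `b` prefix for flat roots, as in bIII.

iv

G is scale degree 4 in D major. Diatonically D major has G (IV) on that degree; G–Bb–D is instead the minor chord native to D minor, so it takes the label iv.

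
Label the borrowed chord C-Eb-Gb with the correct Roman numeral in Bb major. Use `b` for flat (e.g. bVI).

ii°

The root C is the diatonic 2nd degree of Bb major; the borrowing shows in the chord quality. C–Eb–Gb is a diminished chord — the form found in Bb minor, not the diatonic ii (Cm). Borrowed into Bb major it is written ii°.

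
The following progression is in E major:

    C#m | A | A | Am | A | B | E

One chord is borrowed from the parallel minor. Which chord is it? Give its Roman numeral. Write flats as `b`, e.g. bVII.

iv

E major has the diatonic set E, F#m, G#m, A, B, C#m, D#dim. C#m, A, B and E all belong to that set. Am (A–C–E) is not: scale degree 4 in E major carries A (IV). In E minor the chord on that degree is Am, so here it functions as iv, borrowed from the parallel minor.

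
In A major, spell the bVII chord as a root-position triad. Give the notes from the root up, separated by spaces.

G B D

The root of bVII is the lowered 7th degree: G# becomes G. Stacking thirds in A minor on G gives G–B–D.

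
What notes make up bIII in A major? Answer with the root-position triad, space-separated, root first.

C E G

Scale degree 3 in A major is C#. bIII uses the lowered form, C, taken from A minor. Building the major chord from the parallel minor on C: C–E–G.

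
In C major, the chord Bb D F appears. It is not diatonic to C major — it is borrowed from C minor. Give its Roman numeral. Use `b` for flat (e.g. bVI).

In C major scale degree 7 is B; Bb is its lowered form, from C minor. Diatonically C major has Bdim (vii°) on that degree; Bb–D–F is instead the major chord native to C minor, so it takes the label bVII.

bVII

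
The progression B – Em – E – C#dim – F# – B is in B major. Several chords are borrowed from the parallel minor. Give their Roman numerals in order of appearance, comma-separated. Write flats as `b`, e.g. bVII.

iv, ii°

The diatonic triads in B major are B, C#m, D#m, E, F#, G#m, A#dim. B, E and F# are all diatonic. Em (E–G–B) doesn't fit — on degree 4 B major would have E (IV). Em is the degree-4 chord of B minor, so it is the borrowed iv. C#dim (C#–E–G) is not: scale degree 2 in B major carries C#m (ii). In B minor the chord on that degree is C#dim, so here it functions as ii°, borrowed from the parallel minor.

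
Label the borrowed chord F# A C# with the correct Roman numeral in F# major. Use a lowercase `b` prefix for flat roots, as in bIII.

F# is scale degree 1 in F# major. Diatonically F# major has F# (I) on that degree; F#–A–C# is instead the minor chord native to F# minor, so it takes the label i.

i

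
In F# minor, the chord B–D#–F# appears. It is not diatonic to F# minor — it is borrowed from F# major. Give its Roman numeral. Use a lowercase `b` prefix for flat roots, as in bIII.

IV

The root B is the diatonic 4th degree of F# minor; the borrowing shows in the chord quality. Diatonically F# minor has Bm (iv) on that degree; B–D#–F# is instead the major chord native to F# major, so it takes the label IV.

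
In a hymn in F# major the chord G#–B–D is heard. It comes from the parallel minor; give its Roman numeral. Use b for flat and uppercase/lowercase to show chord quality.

ii°

G# is scale degree 2 in F# major. G#–B–D is a diminished chord — the form found in F# minor, not the diatonic ii (G#m). Borrowed into F# major it is written ii°.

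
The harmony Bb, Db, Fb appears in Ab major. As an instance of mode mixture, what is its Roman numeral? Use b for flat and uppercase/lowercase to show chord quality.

The root Bb is the diatonic 2nd degree of Ab major; the borrowing shows in the chord quality. Bb–Db–Fb is a diminished chord — the form found in Ab minor, not the diatonic ii (Bbm). Borrowed into Ab major it is written ii°.

ii°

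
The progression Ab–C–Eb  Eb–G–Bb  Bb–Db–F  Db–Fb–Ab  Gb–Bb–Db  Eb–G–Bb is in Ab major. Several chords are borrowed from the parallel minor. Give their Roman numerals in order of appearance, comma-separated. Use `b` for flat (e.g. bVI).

The diatonic triads in Ab major are Ab, Bbm, Cm, Db, Eb, Fm, Gdim. Ab–C–Eb = Ab, Eb–G–Bb = Eb and Bb–Db–F = Bbm are all diatonic. But Db–Fb–Ab is foreign: the diatonic IV on degree 4 is Db, whereas Dbm comes from Ab minor. It is labeled iv. But Gb–Bb–Db is foreign: the diatonic vii° on degree 7 is Gdim, whereas Gb comes from Ab minor. It is labeled bVII.

iv, bVII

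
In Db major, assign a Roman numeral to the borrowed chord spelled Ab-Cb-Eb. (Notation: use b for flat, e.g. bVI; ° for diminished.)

Ab is scale degree 5 in Db major. Ab–Cb–Eb is a minor chord — the form found in Db minor, not the diatonic V (Ab). Borrowed into Db major it is written v.

v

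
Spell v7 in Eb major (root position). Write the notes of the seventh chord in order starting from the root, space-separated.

The root, Bb, is scale degree 5 — the same note in Eb major and Eb minor; only the chord quality changes. Stacking thirds in Eb minor on Bb gives Bb–Db–F–Ab.

Bb Db F Ab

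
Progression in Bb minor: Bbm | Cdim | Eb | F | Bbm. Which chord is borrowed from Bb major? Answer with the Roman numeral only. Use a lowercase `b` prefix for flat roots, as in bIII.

In Bb minor (with V from harmonic minor) the diatonic chords are Bbm, Cdim, Db, Ebm, F, Gb, Ab. Bbm, Cdim and F all belong to that set. Eb (Eb–G–Bb) is not: scale degree 4 in Bb minor carries Ebm (iv). In Bb major the chord on that degree is Eb, so here it functions as IV, borrowed from the parallel major.

IV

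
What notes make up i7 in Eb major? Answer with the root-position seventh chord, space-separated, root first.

Eb Gb Bb Db

The root, Eb, is scale degree 1 — the same note in Eb major and Eb minor; only the chord quality changes. Stacking thirds in Eb minor on Eb gives Eb–Gb–Bb–Db.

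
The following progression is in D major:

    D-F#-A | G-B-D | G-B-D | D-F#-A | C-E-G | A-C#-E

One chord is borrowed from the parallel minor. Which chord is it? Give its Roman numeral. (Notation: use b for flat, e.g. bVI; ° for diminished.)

bVII

D major has the diatonic set D, Em, F#m, G, A, Bm, C#dim. D–F#–A = D, G–B–D = G and A–C#–E = A are all diatonic. But C–E–G is foreign: the diatonic vii° on degree 7 is C#dim, whereas C comes from D minor. It is labeled bVII.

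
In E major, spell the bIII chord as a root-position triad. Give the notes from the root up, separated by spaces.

Scale degree 3 in E major is G#. bIII uses the lowered form, G, taken from E minor. In E minor the chord on G is G–B–D.

G B D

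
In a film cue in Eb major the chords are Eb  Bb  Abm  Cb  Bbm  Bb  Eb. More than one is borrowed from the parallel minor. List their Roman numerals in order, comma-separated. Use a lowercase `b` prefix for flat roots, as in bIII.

iv, bVI, v

Eb major has the diatonic set Eb, Fm, Gm, Ab, Bb, Cm, Ddim. Eb and Bb both belong to that set. But Abm (Ab–Cb–Eb) is foreign: the diatonic IV on degree 4 is Ab, whereas Abm comes from Eb minor. It is labeled iv. Cb (Cb–Eb–Gb) doesn't fit — on degree 6 Eb major would have Cm (vi). Cb is the degree-6 chord of Eb minor, so it is the borrowed bVI. Bbm (Bb–Db–F) doesn't fit — on degree 5 Eb major would have Bb (V). Bbm is the degree-5 chord of Eb minor, so it is the borrowed v.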